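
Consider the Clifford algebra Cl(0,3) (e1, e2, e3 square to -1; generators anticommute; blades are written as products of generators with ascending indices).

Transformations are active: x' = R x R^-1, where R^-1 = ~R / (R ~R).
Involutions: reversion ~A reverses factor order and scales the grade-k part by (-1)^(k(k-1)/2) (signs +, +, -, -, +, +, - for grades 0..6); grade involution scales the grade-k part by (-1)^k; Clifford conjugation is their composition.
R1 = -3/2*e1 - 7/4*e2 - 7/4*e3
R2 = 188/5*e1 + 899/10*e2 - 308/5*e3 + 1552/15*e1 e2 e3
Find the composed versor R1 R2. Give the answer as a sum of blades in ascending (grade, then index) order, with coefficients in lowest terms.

Distribute over the terms of R1 (each basis-blade product reordered to ascending indices, repeated generators contracted through their squares):
(-3/2*e1) R2 = 282/5 - 2697/20*e1 e2 + 462/5*e1 e3 + 776/5*e2 e3
(-7/4*e2) R2 = 6293/40 + 329/5*e1 e2 - 2716/15*e1 e3 + 539/5*e2 e3
(-7/4*e3) R2 = -539/5 + 2716/15*e1 e2 + 329/5*e1 e3 + 6293/40*e2 e3
Summing the partial products and collecting blades:
Answer: 4237/40 + 6721/60*e1 e2 - 343/15*e1 e3 + 16813/40*e2 e3


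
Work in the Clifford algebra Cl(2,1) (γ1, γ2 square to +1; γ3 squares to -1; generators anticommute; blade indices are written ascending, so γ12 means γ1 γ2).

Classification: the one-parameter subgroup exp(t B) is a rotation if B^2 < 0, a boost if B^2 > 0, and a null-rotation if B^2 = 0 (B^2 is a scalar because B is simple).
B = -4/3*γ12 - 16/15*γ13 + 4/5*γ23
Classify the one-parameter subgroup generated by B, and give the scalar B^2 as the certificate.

B^2 term by term: the squares give (-4/3)^2*(γ12)^2 + (-16/15)^2*(γ13)^2 + (4/5)^2*(γ23)^2 = 16/9*(-1) + 256/225*(+1) + 16/25*(+1) = 0 (each basis 2-blade squares to minus the product of its generators' squares); cross terms between blades sharing an index anticommute and cancel. So B^2 = 0.
Answer: null-rotation, certificate B^2 = 0. Why this suffices: the scalar 0 survives any versor conjugation, so its sign alone determines the class however B is presented.


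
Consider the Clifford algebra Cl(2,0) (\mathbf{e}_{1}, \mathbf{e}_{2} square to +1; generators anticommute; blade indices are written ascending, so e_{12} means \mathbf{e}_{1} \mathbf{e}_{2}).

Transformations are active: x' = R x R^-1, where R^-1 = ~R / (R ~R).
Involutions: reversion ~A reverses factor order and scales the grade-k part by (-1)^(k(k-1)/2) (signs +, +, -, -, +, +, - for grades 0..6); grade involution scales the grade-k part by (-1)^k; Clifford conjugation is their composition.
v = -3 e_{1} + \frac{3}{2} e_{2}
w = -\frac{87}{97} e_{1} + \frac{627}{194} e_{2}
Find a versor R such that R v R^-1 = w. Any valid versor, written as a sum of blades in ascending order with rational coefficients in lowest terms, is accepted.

The midline construction: v and w both square to \frac{45}{4}, so reflecting in their sum -\frac{378}{97} e_{1} + \frac{459}{97} e_{2} exchanges them.
Answer: -\frac{378}{97} e_{1} + \frac{459}{97} e_{2}


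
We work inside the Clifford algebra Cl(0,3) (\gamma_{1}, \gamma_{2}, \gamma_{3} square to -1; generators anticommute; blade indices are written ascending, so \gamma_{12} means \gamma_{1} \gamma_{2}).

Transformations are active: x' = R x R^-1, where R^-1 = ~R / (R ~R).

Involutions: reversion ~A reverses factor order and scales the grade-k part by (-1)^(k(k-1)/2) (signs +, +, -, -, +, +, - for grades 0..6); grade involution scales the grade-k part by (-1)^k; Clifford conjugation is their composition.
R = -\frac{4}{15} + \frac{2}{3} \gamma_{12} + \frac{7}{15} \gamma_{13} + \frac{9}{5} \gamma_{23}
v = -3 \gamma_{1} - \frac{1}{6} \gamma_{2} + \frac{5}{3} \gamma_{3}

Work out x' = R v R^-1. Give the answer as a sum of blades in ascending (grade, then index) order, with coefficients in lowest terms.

~R = -\frac{4}{15} - \frac{2}{3} \gamma_{12} - \frac{7}{15} \gamma_{13} - \frac{9}{5} \gamma_{23}, and R ~R = \frac{298}{75}, so R^-1 = ~R / (\frac{298}{75}).
R v = \frac{2}{15} \gamma_{1} - \frac{223}{45} \gamma_{2} - \frac{193}{90} \gamma_{3} - \frac{379}{90} \gamma_{123}
Answer: -\frac{5}{6} \gamma_{1} + \frac{814}{447} \gamma_{2} - \frac{416}{149} \gamma_{3}


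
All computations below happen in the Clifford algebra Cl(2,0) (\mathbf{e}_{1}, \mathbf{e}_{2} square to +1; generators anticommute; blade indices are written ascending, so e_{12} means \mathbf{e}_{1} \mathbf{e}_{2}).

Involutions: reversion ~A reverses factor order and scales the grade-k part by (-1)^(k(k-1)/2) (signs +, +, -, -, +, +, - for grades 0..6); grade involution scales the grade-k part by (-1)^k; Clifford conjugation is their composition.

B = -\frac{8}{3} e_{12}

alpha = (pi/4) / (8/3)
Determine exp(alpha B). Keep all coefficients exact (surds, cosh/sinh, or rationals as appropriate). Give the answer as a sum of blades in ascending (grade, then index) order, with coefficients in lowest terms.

B^2 = (-\frac{8}{3})^2*(e_{12})^2 = \frac{64}{9}*(-1) = -\frac{64}{9} (a basis 2-blade squares to minus the product of its generators' squares).
B^2 = -\frac{64}{9} — since the square is negative, the closed form is circular: l = \frac{8}{3}, alpha*l = \frac{\pi}{4}, so exp(alpha B) = cos(\frac{\pi}{4}) + (sin(\frac{\pi}{4})/(\frac{8}{3}))*B = \frac{\sqrt{2}}{2} + (\frac{3 \sqrt{2}}{16})*B.
Answer: \frac{\sqrt{2}}{2} - \frac{\sqrt{2}}{2} e_{12}


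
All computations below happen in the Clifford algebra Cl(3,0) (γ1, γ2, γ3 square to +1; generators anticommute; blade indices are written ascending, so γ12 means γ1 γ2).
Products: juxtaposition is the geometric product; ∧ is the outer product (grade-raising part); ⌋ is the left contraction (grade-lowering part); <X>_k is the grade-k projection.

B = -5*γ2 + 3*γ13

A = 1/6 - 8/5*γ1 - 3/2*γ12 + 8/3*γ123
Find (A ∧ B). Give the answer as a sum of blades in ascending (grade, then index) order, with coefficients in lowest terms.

step 1: -5/6*γ2 + 8*γ12 + 1/2*γ13
Answer: -5/6*γ2 + 8*γ12 + 1/2*γ13


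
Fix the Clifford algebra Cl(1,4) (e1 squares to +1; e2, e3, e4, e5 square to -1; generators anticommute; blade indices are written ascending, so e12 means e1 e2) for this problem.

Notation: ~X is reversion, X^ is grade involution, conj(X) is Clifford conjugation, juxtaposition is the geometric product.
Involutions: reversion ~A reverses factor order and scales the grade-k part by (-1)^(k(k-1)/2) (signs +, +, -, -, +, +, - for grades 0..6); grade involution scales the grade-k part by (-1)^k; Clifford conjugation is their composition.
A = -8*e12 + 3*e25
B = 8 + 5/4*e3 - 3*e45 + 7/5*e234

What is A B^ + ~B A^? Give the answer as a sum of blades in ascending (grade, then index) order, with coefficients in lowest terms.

first term: -64*e12 - 9*e24 + 24*e25 + 10*e123 - 56/5*e134 + 15/4*e235 - 21/5*e345 + 24*e1245
second term: -64*e12 - 9*e24 + 24*e25 - 10*e123 + 56/5*e134 - 15/4*e235 + 21/5*e345 - 24*e1245
Answer: -128*e12 - 18*e24 + 48*e25


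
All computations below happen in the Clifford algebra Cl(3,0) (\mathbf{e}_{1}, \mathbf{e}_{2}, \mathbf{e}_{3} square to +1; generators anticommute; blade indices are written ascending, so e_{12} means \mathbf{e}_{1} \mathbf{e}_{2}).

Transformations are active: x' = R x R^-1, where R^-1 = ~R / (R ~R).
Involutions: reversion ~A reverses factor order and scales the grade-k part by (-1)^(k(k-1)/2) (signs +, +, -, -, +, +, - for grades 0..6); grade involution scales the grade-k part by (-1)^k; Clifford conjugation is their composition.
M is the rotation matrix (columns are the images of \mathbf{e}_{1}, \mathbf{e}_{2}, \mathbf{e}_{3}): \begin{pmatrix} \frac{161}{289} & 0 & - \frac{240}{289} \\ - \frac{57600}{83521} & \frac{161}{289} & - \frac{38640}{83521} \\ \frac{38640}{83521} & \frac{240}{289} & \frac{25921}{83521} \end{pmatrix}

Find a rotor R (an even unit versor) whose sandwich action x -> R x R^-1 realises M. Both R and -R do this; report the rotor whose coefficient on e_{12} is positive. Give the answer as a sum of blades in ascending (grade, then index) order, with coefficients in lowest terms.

Method: write R = a + b12*e_{12} + b13*e_{13} + b23*e_{23} with a^2 + b12^2 + b13^2 + b23^2 = 1 (so R^-1 = ~R). Expanding the columns R e_j ~R gives tr M = 4a^2 - 1 and, from the antisymmetric part, M21 - M12 = -4a*b12, M13 - M31 = 4a*b13, M32 - M23 = -4a*b23.
Here tr M = \frac{118979}{83521}, so a^2 = (1 + tr M)/4 = \frac{50625}{83521} and a = ±\frac{225}{289}. Taking a = \frac{225}{289}: M21 - M12 = -\frac{57600}{83521}, M13 - M31 = -\frac{108000}{83521}, M32 - M23 = \frac{108000}{83521}, giving b12 = \frac{64}{289}, b13 = -\frac{120}{289}, b23 = -\frac{120}{289}, i.e. R = \frac{225}{289} + \frac{64}{289} e_{12} - \frac{120}{289} e_{13} - \frac{120}{289} e_{23}.
Its e_{12} coefficient is already positive.
Answer: \frac{225}{289} + \frac{64}{289} e_{12} - \frac{120}{289} e_{13} - \frac{120}{289} e_{23}. Recall the cover is two-to-one: with M of trace \frac{118979}{83521}, both preimages act alike, and the stated e_{12} sign chooses the sheet.


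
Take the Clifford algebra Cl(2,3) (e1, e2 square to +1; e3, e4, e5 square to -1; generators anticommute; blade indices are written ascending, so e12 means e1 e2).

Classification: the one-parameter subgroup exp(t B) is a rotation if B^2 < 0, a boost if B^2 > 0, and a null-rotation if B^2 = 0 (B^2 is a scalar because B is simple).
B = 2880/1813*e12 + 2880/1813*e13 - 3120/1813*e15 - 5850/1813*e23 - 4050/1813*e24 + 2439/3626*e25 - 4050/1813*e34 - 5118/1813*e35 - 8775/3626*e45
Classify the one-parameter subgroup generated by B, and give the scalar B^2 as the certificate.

B^2 term by term: the squares give (2880/1813)^2*(e12)^2 + (2880/1813)^2*(e13)^2 + (-3120/1813)^2*(e15)^2 + (-5850/1813)^2*(e23)^2 + (-4050/1813)^2*(e24)^2 + (2439/3626)^2*(e25)^2 + (-4050/1813)^2*(e34)^2 + (-5118/1813)^2*(e35)^2 + (-8775/3626)^2*(e45)^2 = 8294400/3286969*(-1) + 8294400/3286969*(+1) + 9734400/3286969*(+1) + 34222500/3286969*(+1) + 16402500/3286969*(+1) + 5948721/13147876*(+1) + 16402500/3286969*(-1) + 26193924/3286969*(-1) + 77000625/13147876*(-1) = 0 (each basis 2-blade squares to minus the product of its generators' squares); cross terms between blades sharing an index anticommute and cancel; the commuting (index-disjoint) pairs give grade-4 terms 2*c*c'*(blade product), which cancel blade by blade — e1234: -23328000/3286969 + 23328000/3286969 = 0; e1235: -29479680/3286969 - 7024320/3286969 + 36504000/3286969 = 0; e1245: -25272000/3286969 + 25272000/3286969 = 0; e1345: -25272000/3286969 + 25272000/3286969 = 0; e2345: 51333750/3286969 - 41455800/3286969 - 9877950/3286969 = 0 — confirming B is simple. So B^2 = 0.
Answer: null-rotation, certificate B^2 = 0. Why this suffices: the scalar 0 survives any versor conjugation, so its sign alone determines the class however B is presented.


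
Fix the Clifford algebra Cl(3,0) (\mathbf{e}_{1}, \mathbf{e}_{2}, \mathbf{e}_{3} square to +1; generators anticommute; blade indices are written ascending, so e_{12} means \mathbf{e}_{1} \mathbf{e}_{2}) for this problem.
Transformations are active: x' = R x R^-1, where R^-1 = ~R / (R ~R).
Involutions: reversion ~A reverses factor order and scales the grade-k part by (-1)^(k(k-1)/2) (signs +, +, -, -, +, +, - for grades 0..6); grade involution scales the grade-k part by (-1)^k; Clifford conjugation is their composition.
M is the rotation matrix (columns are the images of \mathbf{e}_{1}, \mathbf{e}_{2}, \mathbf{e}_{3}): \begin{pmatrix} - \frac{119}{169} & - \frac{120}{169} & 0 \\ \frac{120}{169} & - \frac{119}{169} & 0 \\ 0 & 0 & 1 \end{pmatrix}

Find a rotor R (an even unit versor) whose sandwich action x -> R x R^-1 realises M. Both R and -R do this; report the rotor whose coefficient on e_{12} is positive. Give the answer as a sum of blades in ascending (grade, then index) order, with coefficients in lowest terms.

Method: write R = a + b12*e_{12} + b13*e_{13} + b23*e_{23} with a^2 + b12^2 + b13^2 + b23^2 = 1 (so R^-1 = ~R). Expanding the columns R e_j ~R gives tr M = 4a^2 - 1 and, from the antisymmetric part, M21 - M12 = -4a*b12, M13 - M31 = 4a*b13, M32 - M23 = -4a*b23.
Here tr M = -\frac{69}{169}, so a^2 = (1 + tr M)/4 = \frac{25}{169} and a = ±\frac{5}{13}. Taking a = \frac{5}{13}: M21 - M12 = \frac{240}{169}, M13 - M31 = 0, M32 - M23 = 0, giving b12 = -\frac{12}{13}, b13 = 0, b23 = 0, i.e. R = \frac{5}{13} - \frac{12}{13} e_{12}.
Its e_{12} coefficient is negative, so report the other preimage -R.
Answer: -\frac{5}{13} + \frac{12}{13} e_{12}. Why the constraint matters: R and -R act identically through the sandwich — M has trace -\frac{69}{169} either way — so only the sign condition on e_{12} picks one of the two preimages.


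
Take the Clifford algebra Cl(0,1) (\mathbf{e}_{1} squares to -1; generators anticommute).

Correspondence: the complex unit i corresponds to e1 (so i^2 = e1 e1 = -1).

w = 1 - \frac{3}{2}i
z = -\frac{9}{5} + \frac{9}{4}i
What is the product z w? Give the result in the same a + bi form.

In blades: z = -\frac{9}{5} + \frac{9}{4} e_{1}, w = 1 - \frac{3}{2} e_{1}.
Distribute z over w term by term (generator squares from the signature, products reordered to ascending indices): (-\frac{9}{5})*w = -\frac{9}{5} + \frac{27}{10} e_{1}; (\frac{9}{4} e_{1})*w = \frac{27}{8} + \frac{9}{4} e_{1}.
Sum: \frac{63}{40} + \frac{99}{20} e_{1}; translating back through the correspondence:
Answer: \frac{63}{40} + \frac{99}{20}i


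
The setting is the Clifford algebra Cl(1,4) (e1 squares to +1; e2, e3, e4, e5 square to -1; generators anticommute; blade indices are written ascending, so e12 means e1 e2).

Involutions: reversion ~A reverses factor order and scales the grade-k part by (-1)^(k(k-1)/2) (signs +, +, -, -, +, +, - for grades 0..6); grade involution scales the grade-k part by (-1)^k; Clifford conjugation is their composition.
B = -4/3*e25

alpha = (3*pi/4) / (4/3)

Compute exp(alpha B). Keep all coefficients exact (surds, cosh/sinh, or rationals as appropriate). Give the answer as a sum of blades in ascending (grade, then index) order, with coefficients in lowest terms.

B^2 = (-4/3)^2*(e25)^2 = 16/9*(-1) = -16/9 (a basis 2-blade squares to minus the product of its generators' squares).
B^2 = -16/9 — the negative square puts this in the circular regime; l = 4/3, alpha*l = 3*pi/4, so exp(alpha B) = cos(3*pi/4) + (sin(3*pi/4)/(4/3))*B = -sqrt(2)/2 + (3*sqrt(2)/8)*B.
Answer: -sqrt(2)/2 - sqrt(2)/2*e25


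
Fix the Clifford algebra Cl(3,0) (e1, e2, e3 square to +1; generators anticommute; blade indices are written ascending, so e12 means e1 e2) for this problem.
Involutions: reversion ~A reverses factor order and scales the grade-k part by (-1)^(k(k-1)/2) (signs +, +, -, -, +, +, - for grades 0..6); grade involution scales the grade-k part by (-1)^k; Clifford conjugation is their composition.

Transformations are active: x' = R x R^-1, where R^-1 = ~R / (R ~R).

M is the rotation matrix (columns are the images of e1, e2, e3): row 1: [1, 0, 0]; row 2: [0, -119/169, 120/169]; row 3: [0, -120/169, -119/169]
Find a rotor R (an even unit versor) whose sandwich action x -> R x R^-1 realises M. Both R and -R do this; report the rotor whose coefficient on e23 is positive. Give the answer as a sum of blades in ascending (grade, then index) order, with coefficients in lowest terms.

Method: write R = a + b12*e12 + b13*e13 + b23*e23 with a^2 + b12^2 + b13^2 + b23^2 = 1 (so R^-1 = ~R). Expanding the columns R e_j ~R gives tr M = 4a^2 - 1 and, from the antisymmetric part, M21 - M12 = -4a*b12, M13 - M31 = 4a*b13, M32 - M23 = -4a*b23.
Here tr M = -69/169, so a^2 = (1 + tr M)/4 = 25/169 and a = ±5/13. Taking a = 5/13: M21 - M12 = 0, M13 - M31 = 0, M32 - M23 = -240/169, giving b12 = 0, b13 = 0, b23 = 12/13, i.e. R = 5/13 + 12/13*e23.
Its e23 coefficient is already positive.
Answer: 5/13 + 12/13*e23. Note: both R and -R realise this M (trace -69/169); the covering map identifies them, and the e23-coefficient sign is the tie-breaker.


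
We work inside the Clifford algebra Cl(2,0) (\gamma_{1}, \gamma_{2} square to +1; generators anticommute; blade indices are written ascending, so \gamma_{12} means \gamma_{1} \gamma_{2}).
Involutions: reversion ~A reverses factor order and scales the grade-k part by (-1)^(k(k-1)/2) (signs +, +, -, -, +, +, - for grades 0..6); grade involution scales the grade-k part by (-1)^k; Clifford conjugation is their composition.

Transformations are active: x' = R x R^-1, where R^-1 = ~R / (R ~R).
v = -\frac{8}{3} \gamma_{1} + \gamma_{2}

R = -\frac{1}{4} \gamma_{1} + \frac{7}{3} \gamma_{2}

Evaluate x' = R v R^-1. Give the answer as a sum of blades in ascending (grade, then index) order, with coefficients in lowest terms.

~R = -\frac{1}{4} \gamma_{1} + \frac{7}{3} \gamma_{2}, and R ~R = \frac{793}{144}, so R^-1 = ~R / (\frac{793}{144}).
R v = 3 + \frac{215}{36} \gamma_{12}
Answer: \frac{5696}{2379} \gamma_{1} + \frac{1223}{793} \gamma_{2}


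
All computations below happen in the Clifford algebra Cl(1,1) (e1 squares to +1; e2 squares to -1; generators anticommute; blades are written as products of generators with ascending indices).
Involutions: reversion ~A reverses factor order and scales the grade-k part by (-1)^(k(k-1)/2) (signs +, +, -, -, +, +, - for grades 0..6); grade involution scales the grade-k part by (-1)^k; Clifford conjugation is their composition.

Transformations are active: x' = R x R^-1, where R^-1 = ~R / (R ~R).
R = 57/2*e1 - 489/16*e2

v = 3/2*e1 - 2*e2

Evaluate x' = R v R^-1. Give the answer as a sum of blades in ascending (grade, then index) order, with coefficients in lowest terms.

~R = 57/2*e1 - 489/16*e2, and R ~R = -31185/256, so R^-1 = ~R / (-31185/256).
R v = -147/8 - 357/32*e1 e2
Answer: 7027/990*e1 - 3574/495*e2


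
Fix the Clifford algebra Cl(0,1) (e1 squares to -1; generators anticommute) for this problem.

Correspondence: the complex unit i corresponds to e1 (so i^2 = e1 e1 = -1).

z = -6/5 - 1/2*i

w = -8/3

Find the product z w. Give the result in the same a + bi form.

In blades: z = -6/5 - 1/2*e1, w = -8/3.
Distribute z over w term by term (generator squares from the signature, products reordered to ascending indices): (-6/5)*w = 16/5; (-1/2*e1)*w = 4/3*e1.
Sum: 16/5 + 4/3*e1; translating back through the correspondence:
Answer: 16/5 + 4/3*i


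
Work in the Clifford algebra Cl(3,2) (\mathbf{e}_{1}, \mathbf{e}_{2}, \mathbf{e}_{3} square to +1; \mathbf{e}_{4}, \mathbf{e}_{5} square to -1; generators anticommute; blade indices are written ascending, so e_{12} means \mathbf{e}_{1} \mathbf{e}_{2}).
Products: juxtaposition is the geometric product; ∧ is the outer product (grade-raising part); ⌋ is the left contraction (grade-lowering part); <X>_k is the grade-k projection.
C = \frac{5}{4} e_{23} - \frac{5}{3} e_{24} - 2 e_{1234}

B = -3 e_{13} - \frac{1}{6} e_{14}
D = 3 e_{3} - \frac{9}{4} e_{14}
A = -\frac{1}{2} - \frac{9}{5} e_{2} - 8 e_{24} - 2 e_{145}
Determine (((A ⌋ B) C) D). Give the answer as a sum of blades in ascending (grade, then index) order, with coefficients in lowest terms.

step 1: \frac{3}{2} e_{13} + \frac{1}{12} e_{14}
step 2: -\frac{145}{72} e_{12} - \frac{1}{6} e_{23} - 3 e_{24} + \frac{125}{48} e_{1234}
step 3: -\frac{1}{2} e_{2} - \frac{27}{4} e_{12} - \frac{375}{64} e_{23} - \frac{145}{32} e_{24} - \frac{145}{24} e_{123} - \frac{125}{16} e_{124} + 9 e_{234} + \frac{3}{8} e_{1234}
Answer: -\frac{1}{2} e_{2} - \frac{27}{4} e_{12} - \frac{375}{64} e_{23} - \frac{145}{32} e_{24} - \frac{145}{24} e_{123} - \frac{125}{16} e_{124} + 9 e_{234} + \frac{3}{8} e_{1234}


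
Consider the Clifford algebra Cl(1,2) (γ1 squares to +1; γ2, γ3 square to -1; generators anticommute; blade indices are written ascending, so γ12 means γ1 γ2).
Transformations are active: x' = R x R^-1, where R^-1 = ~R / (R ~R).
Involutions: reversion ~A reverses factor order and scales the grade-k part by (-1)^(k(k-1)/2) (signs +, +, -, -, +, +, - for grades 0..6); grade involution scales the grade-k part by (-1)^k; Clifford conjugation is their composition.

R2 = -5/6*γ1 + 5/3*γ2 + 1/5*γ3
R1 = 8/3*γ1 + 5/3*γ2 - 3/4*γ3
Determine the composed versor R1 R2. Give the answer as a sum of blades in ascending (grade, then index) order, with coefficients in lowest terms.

Distribute over the terms of R1 (each basis-blade product reordered to ascending indices, repeated generators contracted through their squares):
(8/3*γ1) R2 = -20/9 + 40/9*γ12 + 8/15*γ13
(5/3*γ2) R2 = -25/9 + 25/18*γ12 + 1/3*γ23
(-3/4*γ3) R2 = 3/20 - 5/8*γ13 + 5/4*γ23
Summing the partial products and collecting blades:
Answer: -97/20 + 35/6*γ12 - 11/120*γ13 + 19/12*γ23


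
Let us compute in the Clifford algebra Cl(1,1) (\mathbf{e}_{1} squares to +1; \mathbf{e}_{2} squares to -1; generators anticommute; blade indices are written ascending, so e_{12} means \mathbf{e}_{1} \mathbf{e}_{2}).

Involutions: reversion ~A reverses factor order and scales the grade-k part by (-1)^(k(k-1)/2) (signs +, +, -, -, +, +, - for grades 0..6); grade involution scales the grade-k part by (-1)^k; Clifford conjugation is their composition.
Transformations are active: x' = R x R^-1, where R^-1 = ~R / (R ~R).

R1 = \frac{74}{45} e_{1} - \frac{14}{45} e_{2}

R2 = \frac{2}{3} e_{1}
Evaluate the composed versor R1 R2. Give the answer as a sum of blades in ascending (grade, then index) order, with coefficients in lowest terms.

Distribute over the terms of R2 (each basis-blade product reordered to ascending indices, repeated generators contracted through their squares):
R1 (\frac{2}{3} e_{1}) = \frac{148}{135} + \frac{28}{135} e_{12}
Answer: \frac{148}{135} + \frac{28}{135} e_{12}


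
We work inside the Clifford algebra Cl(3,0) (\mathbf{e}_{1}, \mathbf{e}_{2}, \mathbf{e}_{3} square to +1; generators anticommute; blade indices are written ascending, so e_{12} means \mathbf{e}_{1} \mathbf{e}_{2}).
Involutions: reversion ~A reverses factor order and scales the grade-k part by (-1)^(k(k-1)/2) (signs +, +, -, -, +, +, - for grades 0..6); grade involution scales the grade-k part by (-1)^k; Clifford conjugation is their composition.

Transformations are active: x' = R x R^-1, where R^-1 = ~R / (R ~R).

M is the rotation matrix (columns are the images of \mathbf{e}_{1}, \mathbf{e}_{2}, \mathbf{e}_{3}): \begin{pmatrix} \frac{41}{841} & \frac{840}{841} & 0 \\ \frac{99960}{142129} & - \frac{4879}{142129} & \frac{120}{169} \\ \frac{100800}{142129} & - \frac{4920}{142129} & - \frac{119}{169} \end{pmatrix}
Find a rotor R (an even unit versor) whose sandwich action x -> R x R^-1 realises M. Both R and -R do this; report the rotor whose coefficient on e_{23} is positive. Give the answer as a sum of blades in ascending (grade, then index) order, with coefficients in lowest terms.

Method: write R = a + b12*e_{12} + b13*e_{13} + b23*e_{23} with a^2 + b12^2 + b13^2 + b23^2 = 1 (so R^-1 = ~R). Expanding the columns R e_j ~R gives tr M = 4a^2 - 1 and, from the antisymmetric part, M21 - M12 = -4a*b12, M13 - M31 = 4a*b13, M32 - M23 = -4a*b23.
Here tr M = -\frac{98029}{142129}, so a^2 = (1 + tr M)/4 = \frac{11025}{142129} and a = ±\frac{105}{377}. Taking a = \frac{105}{377}: M21 - M12 = -\frac{42000}{142129}, M13 - M31 = -\frac{100800}{142129}, M32 - M23 = -\frac{105840}{142129}, giving b12 = \frac{100}{377}, b13 = -\frac{240}{377}, b23 = \frac{252}{377}, i.e. R = \frac{105}{377} + \frac{100}{377} e_{12} - \frac{240}{377} e_{13} + \frac{252}{377} e_{23}.
Its e_{23} coefficient is already positive.
Answer: \frac{105}{377} + \frac{100}{377} e_{12} - \frac{240}{377} e_{13} + \frac{252}{377} e_{23}. Note: both R and -R realise this M (trace -\frac{98029}{142129}); the covering map identifies them, and the e_{23}-coefficient sign is the tie-breaker.


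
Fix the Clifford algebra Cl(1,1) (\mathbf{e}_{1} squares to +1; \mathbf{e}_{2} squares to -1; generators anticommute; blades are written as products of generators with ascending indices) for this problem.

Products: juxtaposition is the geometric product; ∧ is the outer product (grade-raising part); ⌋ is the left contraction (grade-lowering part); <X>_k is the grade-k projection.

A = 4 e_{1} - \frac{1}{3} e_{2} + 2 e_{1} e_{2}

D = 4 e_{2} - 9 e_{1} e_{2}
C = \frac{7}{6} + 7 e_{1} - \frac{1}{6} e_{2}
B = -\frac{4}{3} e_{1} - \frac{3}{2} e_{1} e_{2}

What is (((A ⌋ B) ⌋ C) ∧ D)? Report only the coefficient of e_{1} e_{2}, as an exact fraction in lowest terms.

step 1: -\frac{25}{3} + \frac{1}{2} e_{1} - 6 e_{2}
step 2: -\frac{65}{9} - \frac{175}{3} e_{1} + \frac{25}{18} e_{2}
step 3: -\frac{260}{9} e_{2} - \frac{505}{3} e_{1} e_{2}
Answer: -\frac{505}{3}


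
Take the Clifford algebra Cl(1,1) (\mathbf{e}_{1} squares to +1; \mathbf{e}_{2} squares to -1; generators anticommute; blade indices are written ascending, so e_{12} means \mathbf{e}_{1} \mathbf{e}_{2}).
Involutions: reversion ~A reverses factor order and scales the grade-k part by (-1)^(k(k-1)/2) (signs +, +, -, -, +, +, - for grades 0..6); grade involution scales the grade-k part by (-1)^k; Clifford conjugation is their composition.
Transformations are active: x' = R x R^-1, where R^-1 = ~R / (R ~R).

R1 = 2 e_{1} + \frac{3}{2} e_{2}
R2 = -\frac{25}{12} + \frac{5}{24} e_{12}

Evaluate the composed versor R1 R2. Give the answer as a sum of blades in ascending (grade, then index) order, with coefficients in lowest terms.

Distribute over the terms of R1 (each basis-blade product reordered to ascending indices, repeated generators contracted through their squares):
(2 e_{1}) R2 = -\frac{25}{6} e_{1} + \frac{5}{12} e_{2}
(\frac{3}{2} e_{2}) R2 = \frac{5}{16} e_{1} - \frac{25}{8} e_{2}
Summing the partial products and collecting blades:
Answer: -\frac{185}{48} e_{1} - \frac{65}{24} e_{2}


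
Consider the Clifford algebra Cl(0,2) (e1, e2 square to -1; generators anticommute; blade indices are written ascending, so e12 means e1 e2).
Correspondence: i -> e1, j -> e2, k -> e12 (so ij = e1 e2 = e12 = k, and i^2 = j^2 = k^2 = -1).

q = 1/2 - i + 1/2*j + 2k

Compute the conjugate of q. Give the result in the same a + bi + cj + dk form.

In blades: q = 1/2 - e1 + 1/2*e2 + 2*e12.
Conjugation here is Clifford conjugation: the scalar is fixed and the grade-1 and grade-2 blades all flip sign, giving 1/2 + e1 - 1/2*e2 - 2*e12; translating back:
Answer: 1/2 + i - 1/2*j - 2k


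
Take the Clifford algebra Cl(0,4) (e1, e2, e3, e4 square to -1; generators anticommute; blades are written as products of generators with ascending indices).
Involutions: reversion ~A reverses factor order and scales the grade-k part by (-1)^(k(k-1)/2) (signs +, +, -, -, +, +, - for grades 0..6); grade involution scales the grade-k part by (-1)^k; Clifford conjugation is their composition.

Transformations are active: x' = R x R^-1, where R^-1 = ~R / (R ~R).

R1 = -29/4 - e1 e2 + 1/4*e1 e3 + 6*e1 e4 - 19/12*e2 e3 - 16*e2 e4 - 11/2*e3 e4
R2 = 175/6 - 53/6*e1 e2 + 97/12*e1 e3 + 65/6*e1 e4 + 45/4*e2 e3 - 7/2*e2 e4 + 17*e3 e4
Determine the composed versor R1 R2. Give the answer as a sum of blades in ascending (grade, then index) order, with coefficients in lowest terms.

Distribute over the grade parts of R1 (each basis-blade product reordered to ascending indices, repeated generators contracted through their squares):
<R1>_0 (= -29/4) R2 = -5075/24 + 1537/24*e1 e2 - 2813/48*e1 e3 - 1885/24*e1 e4 - 1305/16*e2 e3 + 203/8*e2 e4 - 493/4*e3 e4
<R1>_2 (= -e1 e2 + 1/4*e1 e3 + 6*e1 e4 - 19/12*e2 e3 - 16*e2 e4 - 11/2*e3 e4) R2 = -493/24 + 1249/9*e1 e2 + 1747/9*e1 e3 + 2113/8*e1 e4 - 12359/36*e2 e3 - 11027/24*e2 e4 - 62/3*e3 e4 + 7637/36*e1 e2 e3 e4
Summing the partial products and collecting blades:
Answer: -232 + 14603/72*e1 e2 + 19513/144*e1 e3 + 2227/12*e1 e4 - 61181/144*e2 e3 - 5209/12*e2 e4 - 1727/12*e3 e4 + 7637/36*e1 e2 e3 e4


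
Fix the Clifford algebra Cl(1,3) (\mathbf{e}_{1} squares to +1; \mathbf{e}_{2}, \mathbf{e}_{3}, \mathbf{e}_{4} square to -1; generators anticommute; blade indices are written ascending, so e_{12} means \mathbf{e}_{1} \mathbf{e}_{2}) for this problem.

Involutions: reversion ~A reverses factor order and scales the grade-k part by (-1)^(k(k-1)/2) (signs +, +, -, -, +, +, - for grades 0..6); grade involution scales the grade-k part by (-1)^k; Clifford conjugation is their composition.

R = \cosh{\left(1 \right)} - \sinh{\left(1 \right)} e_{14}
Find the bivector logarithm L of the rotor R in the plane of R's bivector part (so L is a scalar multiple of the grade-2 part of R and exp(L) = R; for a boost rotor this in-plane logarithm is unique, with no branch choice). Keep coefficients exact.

The scalar part of R is \cosh{\left(1 \right)}, which fixes the rapidity magnitude through cosh (cosh is even, so it cannot fix the sign — the bivector part carries that); dividing the bivector part by sinh of the rapidity gives the plane, and L = rapidity * plane, where the joint sign ambiguity of (rapidity, plane) cancels in the product.
Concretely: cosh(rapidity) = \cosh{\left(1 \right)} gives rapidity = ±1, and since rapidity/sinh(rapidity) is even the sign is immaterial: L = (rapidity/sinh(rapidity)) * <R>_2 = (\frac{1}{\sinh{\left(1 \right)}}) * <R>_2.
Answer: -e_{14}


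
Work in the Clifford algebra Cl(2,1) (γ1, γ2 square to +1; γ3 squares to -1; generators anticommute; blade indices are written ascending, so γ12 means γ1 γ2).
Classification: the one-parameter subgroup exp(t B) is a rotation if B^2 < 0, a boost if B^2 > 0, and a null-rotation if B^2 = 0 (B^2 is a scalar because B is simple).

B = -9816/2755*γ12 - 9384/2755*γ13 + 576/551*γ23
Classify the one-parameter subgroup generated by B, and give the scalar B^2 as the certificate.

B^2 term by term: the squares give (-9816/2755)^2*(γ12)^2 + (-9384/2755)^2*(γ13)^2 + (576/551)^2*(γ23)^2 = 96353856/7590025*(-1) + 88059456/7590025*(+1) + 331776/303601*(+1) = 0 (each basis 2-blade squares to minus the product of its generators' squares); cross terms between blades sharing an index anticommute and cancel. So B^2 = 0.
Answer: null-rotation, certificate B^2 = 0. Because 0 is invariant under every versor sandwich, the classification follows from its sign alone.


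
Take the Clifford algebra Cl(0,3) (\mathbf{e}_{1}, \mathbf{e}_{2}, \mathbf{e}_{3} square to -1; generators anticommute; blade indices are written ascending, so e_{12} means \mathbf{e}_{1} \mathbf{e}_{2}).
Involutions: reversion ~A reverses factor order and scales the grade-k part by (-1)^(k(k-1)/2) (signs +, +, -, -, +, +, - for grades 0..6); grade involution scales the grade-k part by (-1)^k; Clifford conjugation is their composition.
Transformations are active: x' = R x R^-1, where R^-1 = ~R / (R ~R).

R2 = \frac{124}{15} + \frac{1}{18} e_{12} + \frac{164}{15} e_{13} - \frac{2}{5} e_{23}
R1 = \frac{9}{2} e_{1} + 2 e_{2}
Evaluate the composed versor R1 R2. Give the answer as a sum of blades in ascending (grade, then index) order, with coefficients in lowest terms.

Distribute over the terms of R1 (each basis-blade product reordered to ascending indices, repeated generators contracted through their squares):
(\frac{9}{2} e_{1}) R2 = \frac{186}{5} e_{1} - \frac{1}{4} e_{2} - \frac{246}{5} e_{3} - \frac{9}{5} e_{123}
(2 e_{2}) R2 = \frac{1}{9} e_{1} + \frac{248}{15} e_{2} + \frac{4}{5} e_{3} - \frac{328}{15} e_{123}
Summing the partial products and collecting blades:
Answer: \frac{1679}{45} e_{1} + \frac{977}{60} e_{2} - \frac{242}{5} e_{3} - \frac{71}{3} e_{123}


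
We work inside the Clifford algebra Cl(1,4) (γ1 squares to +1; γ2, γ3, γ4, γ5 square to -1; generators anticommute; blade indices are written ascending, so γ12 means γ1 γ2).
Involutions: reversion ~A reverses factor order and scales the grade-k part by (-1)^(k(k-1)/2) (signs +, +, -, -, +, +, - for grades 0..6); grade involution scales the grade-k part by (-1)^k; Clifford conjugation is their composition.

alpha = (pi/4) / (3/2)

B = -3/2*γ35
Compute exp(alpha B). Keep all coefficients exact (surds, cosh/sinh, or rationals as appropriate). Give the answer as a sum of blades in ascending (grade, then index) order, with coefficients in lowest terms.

B^2 = (-3/2)^2*(γ35)^2 = 9/4*(-1) = -9/4 (a basis 2-blade squares to minus the product of its generators' squares).
B^2 = -9/4 — a negative square means the series sums to a rotation: l = 3/2, alpha*l = pi/4, so exp(alpha B) = cos(pi/4) + (sin(pi/4)/(3/2))*B = sqrt(2)/2 + (sqrt(2)/3)*B.
Answer: sqrt(2)/2 - sqrt(2)/2*γ35


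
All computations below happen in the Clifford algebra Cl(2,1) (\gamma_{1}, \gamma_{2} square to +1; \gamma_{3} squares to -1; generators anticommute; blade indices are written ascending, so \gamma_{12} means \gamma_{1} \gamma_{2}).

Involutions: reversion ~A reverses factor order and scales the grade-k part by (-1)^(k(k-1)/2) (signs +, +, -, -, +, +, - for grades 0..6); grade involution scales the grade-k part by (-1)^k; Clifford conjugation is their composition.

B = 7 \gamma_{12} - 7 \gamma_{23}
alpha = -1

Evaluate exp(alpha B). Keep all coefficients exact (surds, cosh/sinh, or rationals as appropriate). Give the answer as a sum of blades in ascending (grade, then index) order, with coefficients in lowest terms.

B^2 term by term: the squares give (7)^2*(\gamma_{12})^2 + (-7)^2*(\gamma_{23})^2 = 49*(-1) + 49*(+1) = 0 (each basis 2-blade squares to minus the product of its generators' squares); cross terms between blades sharing an index anticommute and cancel. So B^2 = 0.
B^2 = 0, and the exponential is exactly linear here: exp(alpha B) = 1 + alpha B (parabolic case).
Answer: 1 - 7 \gamma_{12} + 7 \gamma_{23}


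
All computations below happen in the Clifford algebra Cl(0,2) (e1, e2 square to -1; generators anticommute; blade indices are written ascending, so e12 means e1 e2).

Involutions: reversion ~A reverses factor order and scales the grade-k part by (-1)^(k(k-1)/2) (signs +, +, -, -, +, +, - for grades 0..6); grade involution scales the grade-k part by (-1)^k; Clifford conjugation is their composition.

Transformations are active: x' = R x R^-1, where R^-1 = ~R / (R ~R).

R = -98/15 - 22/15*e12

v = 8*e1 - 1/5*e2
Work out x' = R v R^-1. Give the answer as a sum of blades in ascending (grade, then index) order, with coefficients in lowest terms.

~R = -98/15 + 22/15*e12, and R ~R = 10088/225, so R^-1 = ~R / (10088/225).
R v = -1314/25*e1 - 782/75*e2
Answer: 46139/6305*e1 + 4084/1261*e2


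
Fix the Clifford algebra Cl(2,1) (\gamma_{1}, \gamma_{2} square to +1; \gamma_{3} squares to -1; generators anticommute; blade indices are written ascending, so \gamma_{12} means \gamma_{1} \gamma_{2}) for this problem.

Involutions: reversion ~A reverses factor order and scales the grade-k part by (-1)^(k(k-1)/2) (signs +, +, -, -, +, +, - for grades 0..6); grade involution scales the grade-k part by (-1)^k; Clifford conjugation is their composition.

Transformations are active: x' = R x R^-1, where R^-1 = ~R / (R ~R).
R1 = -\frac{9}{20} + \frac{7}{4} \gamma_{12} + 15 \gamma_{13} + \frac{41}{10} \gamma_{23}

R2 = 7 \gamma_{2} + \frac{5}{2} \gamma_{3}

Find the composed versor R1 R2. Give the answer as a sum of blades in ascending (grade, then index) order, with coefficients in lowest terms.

Distribute over the terms of R2 (each basis-blade product reordered to ascending indices, repeated generators contracted through their squares):
R1 (7 \gamma_{2}) = \frac{49}{4} \gamma_{1} - \frac{63}{20} \gamma_{2} - \frac{287}{10} \gamma_{3} - 105 \gamma_{123}
R1 (\frac{5}{2} \gamma_{3}) = -\frac{75}{2} \gamma_{1} - \frac{41}{4} \gamma_{2} - \frac{9}{8} \gamma_{3} + \frac{35}{8} \gamma_{123}
Summing the partial products and collecting blades:
Answer: -\frac{101}{4} \gamma_{1} - \frac{67}{5} \gamma_{2} - \frac{1193}{40} \gamma_{3} - \frac{805}{8} \gamma_{123}


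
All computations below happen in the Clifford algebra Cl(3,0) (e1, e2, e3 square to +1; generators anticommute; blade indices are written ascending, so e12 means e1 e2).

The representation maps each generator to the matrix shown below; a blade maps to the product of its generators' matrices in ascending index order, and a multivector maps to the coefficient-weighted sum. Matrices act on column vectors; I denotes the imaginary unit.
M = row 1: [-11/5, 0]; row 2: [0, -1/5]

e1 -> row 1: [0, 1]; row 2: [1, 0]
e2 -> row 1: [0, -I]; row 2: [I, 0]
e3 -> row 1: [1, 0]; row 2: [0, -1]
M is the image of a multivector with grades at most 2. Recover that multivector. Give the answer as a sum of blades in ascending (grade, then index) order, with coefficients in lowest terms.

Method: 1, rho(e1), rho(e2), rho(e3) form a trace-orthogonal basis of the 2x2 complex matrices (tr(X Y) = 2 if X = Y, else 0), so M = m0*1 + m1*rho(e1) + m2*rho(e2) + m3*rho(e3) with m0 = tr(M)/2 = -6/5, m1 = tr(M rho(e1))/2 = 0, m2 = tr(M rho(e2))/2 = 0, m3 = tr(M rho(e3))/2 = -1.
Multiplying table entries, the bivector images are rho(e12) = I*rho(e3), rho(e13) = -I*rho(e2), rho(e23) = I*rho(e1); with real blade coefficients the real parts of m0..m3 are the coefficients of 1, e1, e2, e3 and the imaginary parts give the bivectors (e23: Im m1, e13: -Im m2, e12: Im m3).
Answer: -6/5 - e3


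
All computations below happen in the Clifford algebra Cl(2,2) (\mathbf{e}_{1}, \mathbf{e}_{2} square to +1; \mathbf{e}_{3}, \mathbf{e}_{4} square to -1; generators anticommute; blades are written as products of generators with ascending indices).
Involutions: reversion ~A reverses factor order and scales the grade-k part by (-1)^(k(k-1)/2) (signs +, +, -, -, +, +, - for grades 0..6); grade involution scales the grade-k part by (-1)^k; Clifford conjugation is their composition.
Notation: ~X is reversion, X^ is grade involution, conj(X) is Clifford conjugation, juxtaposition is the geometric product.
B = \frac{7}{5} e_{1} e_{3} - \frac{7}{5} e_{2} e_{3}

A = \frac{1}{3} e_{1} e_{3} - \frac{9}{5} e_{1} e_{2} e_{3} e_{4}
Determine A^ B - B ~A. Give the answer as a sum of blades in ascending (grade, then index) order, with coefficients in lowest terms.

first term: \frac{7}{15} - \frac{7}{15} e_{1} e_{2} + \frac{63}{25} e_{1} e_{4} + \frac{63}{25} e_{2} e_{4}
second term: -\frac{7}{15} - \frac{7}{15} e_{1} e_{2} + \frac{63}{25} e_{1} e_{4} + \frac{63}{25} e_{2} e_{4}
Answer: \frac{14}{15}


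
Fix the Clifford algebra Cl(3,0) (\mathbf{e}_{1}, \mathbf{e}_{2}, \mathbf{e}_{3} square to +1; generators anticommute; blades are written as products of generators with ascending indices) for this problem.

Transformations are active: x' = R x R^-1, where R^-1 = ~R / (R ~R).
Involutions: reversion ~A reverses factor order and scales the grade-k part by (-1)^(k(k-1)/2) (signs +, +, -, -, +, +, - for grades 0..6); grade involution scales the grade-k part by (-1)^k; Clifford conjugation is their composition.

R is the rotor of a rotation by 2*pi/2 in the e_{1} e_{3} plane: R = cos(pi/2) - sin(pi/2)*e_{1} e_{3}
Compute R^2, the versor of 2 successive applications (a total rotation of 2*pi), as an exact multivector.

The rotor phase is half the rotation angle and phases add under composition, so 2 steps in the e_{1} e_{3} plane accumulate phase 2*(pi/2) = \pi: R^2 = cos(\pi) - sin(\pi)*e_{1} e_{3}.
cos(\pi) = -1 and sin(\pi) = 0, so R^2 = -1. The total rotation 2*pi is 1 full turn, so every vector returns to itself, yet the rotor is -1, on the OTHER sheet of the double cover (an odd number of 2*pi turns).
Answer: -1


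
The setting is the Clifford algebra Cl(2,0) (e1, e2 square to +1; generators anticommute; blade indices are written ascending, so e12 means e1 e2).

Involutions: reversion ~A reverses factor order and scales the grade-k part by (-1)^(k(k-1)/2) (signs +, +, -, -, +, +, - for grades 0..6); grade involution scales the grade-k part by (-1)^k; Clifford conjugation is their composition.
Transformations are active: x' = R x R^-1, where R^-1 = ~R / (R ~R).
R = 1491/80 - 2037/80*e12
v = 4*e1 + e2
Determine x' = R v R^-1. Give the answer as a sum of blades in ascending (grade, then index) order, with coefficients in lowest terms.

~R = 1491/80 + 2037/80*e12, and R ~R = 127449/128, so R^-1 = ~R / (127449/128).
R v = 3927/80*e1 + 9639/80*e2
Answer: -919/425*e1 + 1492/425*e2


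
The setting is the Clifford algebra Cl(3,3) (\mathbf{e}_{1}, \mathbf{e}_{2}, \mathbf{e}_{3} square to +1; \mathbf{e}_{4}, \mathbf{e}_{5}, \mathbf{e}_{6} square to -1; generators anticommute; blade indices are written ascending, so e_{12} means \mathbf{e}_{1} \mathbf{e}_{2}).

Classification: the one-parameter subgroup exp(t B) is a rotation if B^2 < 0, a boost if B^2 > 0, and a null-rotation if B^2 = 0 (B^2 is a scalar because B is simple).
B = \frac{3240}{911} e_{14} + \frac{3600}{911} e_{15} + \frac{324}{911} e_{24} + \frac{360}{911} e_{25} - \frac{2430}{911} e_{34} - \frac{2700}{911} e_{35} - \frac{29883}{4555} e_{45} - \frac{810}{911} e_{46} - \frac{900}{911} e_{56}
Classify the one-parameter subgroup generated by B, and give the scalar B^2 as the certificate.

B^2 term by term: the squares give (\frac{3240}{911})^2*(e_{14})^2 + (\frac{3600}{911})^2*(e_{15})^2 + (\frac{324}{911})^2*(e_{24})^2 + (\frac{360}{911})^2*(e_{25})^2 + (-\frac{2430}{911})^2*(e_{34})^2 + (-\frac{2700}{911})^2*(e_{35})^2 + (-\frac{29883}{4555})^2*(e_{45})^2 + (-\frac{810}{911})^2*(e_{46})^2 + (-\frac{900}{911})^2*(e_{56})^2 = \frac{10497600}{829921}*(+1) + \frac{12960000}{829921}*(+1) + \frac{104976}{829921}*(+1) + \frac{129600}{829921}*(+1) + \frac{5904900}{829921}*(+1) + \frac{7290000}{829921}*(+1) + \frac{892993689}{20748025}*(-1) + \frac{656100}{829921}*(-1) + \frac{810000}{829921}*(-1) = -\frac{9}{25} (each basis 2-blade squares to minus the product of its generators' squares); cross terms between blades sharing an index anticommute and cancel; the commuting (index-disjoint) pairs give grade-4 terms 2*c*c'*(blade product), which cancel blade by blade — e_{1245}: -\frac{2332800}{829921} + \frac{2332800}{829921} = 0; e_{1345}: \frac{17496000}{829921} - \frac{17496000}{829921} = 0; e_{1456}: -\frac{5832000}{829921} + \frac{5832000}{829921} = 0; e_{2345}: \frac{1749600}{829921} - \frac{1749600}{829921} = 0; e_{2456}: -\frac{583200}{829921} + \frac{583200}{829921} = 0; e_{3456}: \frac{4374000}{829921} - \frac{4374000}{829921} = 0 — confirming B is simple. So B^2 = -\frac{9}{25}.
Answer: rotation, certificate B^2 = -\frac{9}{25}. Note: conjugating B changes its blade decomposition but never the scalar B^2 = -\frac{9}{25}, whose sign settles the classification.
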